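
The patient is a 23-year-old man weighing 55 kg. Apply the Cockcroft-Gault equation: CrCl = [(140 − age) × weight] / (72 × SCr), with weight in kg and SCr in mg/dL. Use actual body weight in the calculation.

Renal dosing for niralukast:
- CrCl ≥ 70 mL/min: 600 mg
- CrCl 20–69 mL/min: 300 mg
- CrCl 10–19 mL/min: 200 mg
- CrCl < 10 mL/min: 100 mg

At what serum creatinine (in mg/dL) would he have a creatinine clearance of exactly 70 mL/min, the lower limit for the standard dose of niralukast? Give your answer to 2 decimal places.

1.28 mg/dL

Standard dose requires CrCl ≥ 70 mL/min.
Set (140 − 23) × 55 / (72 × SCr) = 70
SCr = (140 − 23) × 55 / (72 × 70) = 1.277 mg/dL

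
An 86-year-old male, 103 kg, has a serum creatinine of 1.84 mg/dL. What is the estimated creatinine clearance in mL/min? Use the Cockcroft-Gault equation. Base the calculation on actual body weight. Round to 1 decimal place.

42.0 mL/min

CrCl = (140 − 86) × 103 / (72 × 1.84) = 5562.0 / 132.48 ≈ 42.0 mL/min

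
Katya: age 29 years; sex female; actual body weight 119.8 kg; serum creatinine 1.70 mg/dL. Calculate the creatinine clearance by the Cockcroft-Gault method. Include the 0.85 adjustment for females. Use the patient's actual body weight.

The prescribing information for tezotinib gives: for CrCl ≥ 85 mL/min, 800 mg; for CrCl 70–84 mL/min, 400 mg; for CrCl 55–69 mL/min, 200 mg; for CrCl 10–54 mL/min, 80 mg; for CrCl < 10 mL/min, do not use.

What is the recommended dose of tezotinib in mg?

CrCl = (140 − 29) × 119.8 / (72 × 1.7) × 0.85 = 13297.8 / 122.40 × 0.85 ≈ 92.3 mL/min
CrCl ≈ 92 mL/min → bracket ≥ 85 mL/min.
Dose for this bracket: 800 mg.

800 mg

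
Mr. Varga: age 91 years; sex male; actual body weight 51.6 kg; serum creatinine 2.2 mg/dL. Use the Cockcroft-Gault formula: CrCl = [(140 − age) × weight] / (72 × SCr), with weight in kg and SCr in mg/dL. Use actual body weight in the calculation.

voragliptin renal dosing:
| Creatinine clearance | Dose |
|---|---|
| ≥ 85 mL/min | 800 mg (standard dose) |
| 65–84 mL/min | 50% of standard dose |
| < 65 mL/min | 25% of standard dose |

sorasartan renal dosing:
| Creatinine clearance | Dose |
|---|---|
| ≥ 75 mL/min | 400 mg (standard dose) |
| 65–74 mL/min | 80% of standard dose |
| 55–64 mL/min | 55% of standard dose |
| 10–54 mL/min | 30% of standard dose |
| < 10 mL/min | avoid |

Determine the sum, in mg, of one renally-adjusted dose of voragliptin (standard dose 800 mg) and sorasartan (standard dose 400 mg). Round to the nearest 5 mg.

320 mg

CrCl = (140 − 91) × 51.6 / (72 × 2.2) = 2528.4 / 158.40 ≈ 16.0 mL/min
CrCl ≈ 16 mL/min.
voragliptin: < 65 mL/min → 25% of 800 mg = 200 mg.
sorasartan: 10–54 mL/min → 30% of 400 mg = 120 mg.
Total = 200 + 120 = 320 mg.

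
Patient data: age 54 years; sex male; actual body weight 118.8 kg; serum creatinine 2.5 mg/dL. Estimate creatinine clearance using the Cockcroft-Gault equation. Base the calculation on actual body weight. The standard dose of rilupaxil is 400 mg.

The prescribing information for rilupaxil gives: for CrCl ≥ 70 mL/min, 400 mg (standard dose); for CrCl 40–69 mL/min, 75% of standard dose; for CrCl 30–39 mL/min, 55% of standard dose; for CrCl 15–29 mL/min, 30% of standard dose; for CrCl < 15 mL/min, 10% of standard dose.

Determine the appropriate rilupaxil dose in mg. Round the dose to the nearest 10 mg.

CrCl = (140 − 54) × 118.8 / (72 × 2.5) = 10216.8 / 180.00 ≈ 56.8 mL/min
CrCl ≈ 57 mL/min → bracket 40–69 mL/min.
75% of 400 mg = 300 mg

300 mg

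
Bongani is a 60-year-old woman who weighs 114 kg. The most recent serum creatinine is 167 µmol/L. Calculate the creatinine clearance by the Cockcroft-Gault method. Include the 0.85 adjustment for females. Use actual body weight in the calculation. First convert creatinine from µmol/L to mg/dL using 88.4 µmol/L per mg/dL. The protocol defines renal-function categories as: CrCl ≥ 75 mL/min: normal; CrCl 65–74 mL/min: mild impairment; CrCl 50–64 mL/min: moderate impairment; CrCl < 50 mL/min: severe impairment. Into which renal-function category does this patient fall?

SCr = 167 / 88.4 = 1.889 mg/dL
CrCl = (140 − 60) × 114 / (72 × 1.889) × 0.85 = 9120.0 / 136.01 × 0.85 ≈ 57.0 mL/min
57 mL/min falls in the 'moderate impairment' range.

moderate impairment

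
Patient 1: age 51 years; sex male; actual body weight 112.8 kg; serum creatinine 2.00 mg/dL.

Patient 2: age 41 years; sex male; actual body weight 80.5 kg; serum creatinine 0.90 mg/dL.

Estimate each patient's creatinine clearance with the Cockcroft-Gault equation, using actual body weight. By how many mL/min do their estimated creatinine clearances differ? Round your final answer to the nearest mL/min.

53 mL/min

Patient 1: CrCl = (140 − 51) × 112.8 / (72 × 2) = 10039.2 / 144.00 ≈ 69.7 mL/min
Patient 2: CrCl = (140 − 41) × 80.5 / (72 × 0.9) = 7969.5 / 64.80 ≈ 123.0 mL/min
|69.7 − 123.0| = 53.3 mL/min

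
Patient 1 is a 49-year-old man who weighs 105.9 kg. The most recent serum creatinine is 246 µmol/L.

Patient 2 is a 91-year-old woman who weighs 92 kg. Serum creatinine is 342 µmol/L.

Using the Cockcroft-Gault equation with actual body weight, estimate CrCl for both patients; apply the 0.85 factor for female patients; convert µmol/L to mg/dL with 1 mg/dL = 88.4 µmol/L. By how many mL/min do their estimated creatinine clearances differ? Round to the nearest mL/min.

Patient 1: SCr = 246 / 88.4 = 2.783 mg/dL
Patient 1: CrCl = (140 − 49) × 105.9 / (72 × 2.783) = 9636.9 / 200.38 ≈ 48.1 mL/min
Patient 2: SCr = 342 / 88.4 = 3.869 mg/dL
Patient 2: CrCl = (140 − 91) × 92 / (72 × 3.869) × 0.85 = 4508.0 / 278.57 × 0.85 ≈ 13.8 mL/min
|48.1 − 13.8| = 34.3 mL/min

34 mL/min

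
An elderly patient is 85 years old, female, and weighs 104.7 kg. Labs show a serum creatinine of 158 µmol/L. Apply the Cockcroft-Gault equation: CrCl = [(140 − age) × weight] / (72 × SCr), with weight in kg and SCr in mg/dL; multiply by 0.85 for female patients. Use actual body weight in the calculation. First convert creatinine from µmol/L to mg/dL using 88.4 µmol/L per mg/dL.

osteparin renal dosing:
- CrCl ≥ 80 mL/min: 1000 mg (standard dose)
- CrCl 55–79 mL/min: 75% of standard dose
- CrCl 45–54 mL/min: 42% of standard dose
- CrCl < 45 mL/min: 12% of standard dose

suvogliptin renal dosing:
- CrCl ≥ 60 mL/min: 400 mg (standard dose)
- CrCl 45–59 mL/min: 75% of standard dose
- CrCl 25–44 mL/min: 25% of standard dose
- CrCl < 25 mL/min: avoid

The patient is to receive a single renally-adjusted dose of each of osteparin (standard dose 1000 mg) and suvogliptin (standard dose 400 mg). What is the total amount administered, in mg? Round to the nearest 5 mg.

SCr = 158 / 88.4 = 1.787 mg/dL
CrCl = (140 − 85) × 104.7 / (72 × 1.787) × 0.85 = 5758.5 / 128.66 × 0.85 ≈ 38.0 mL/min
CrCl ≈ 38 mL/min.
osteparin: < 45 mL/min → 12% of 1000 mg = 120 mg.
suvogliptin: 25–44 mL/min → 25% of 400 mg = 100 mg.
Total = 120 + 100 = 220 mg.

220 mg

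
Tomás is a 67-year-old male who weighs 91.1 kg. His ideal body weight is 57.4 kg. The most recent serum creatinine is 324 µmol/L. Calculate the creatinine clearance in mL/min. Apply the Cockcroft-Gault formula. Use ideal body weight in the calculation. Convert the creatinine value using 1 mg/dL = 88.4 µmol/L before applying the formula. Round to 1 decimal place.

SCr = 324 / 88.4 = 3.665 mg/dL
CrCl = (140 − 67) × 57.4 / (72 × 3.665) = 4190.2 / 263.88 ≈ 15.9 mL/min

15.9 mL/min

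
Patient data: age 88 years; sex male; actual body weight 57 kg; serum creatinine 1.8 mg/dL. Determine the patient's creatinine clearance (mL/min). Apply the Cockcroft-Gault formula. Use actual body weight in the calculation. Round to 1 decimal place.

CrCl = (140 − 88) × 57 / (72 × 1.8) = 2964.0 / 129.60 ≈ 22.9 mL/min

22.9 mL/min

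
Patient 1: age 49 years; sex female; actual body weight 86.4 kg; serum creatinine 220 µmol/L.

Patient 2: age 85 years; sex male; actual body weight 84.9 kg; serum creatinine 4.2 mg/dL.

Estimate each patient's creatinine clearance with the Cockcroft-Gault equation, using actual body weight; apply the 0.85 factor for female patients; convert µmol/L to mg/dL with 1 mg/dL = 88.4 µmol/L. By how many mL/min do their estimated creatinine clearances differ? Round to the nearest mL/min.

22 mL/min

Patient 1: SCr = 220 / 88.4 = 2.489 mg/dL
Patient 1: CrCl = (140 − 49) × 86.4 / (72 × 2.489) × 0.85 = 7862.4 / 179.21 × 0.85 ≈ 37.3 mL/min
Patient 2: CrCl = (140 − 85) × 84.9 / (72 × 4.2) = 4669.5 / 302.40 ≈ 15.4 mL/min
|37.3 − 15.4| = 21.9 mL/min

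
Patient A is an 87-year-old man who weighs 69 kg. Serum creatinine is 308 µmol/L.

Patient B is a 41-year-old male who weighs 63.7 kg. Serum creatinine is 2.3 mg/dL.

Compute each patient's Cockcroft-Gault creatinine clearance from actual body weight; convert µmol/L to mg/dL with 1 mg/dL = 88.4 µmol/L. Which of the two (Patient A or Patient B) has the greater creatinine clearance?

Patient B

Patient A: SCr = 308 / 88.4 = 3.484 mg/dL
Patient A: CrCl = (140 − 87) × 69 / (72 × 3.484) = 3657.0 / 250.85 ≈ 14.6 mL/min
Patient B: CrCl = (140 − 41) × 63.7 / (72 × 2.3) = 6306.3 / 165.60 ≈ 38.1 mL/min
14.6 vs 38.1 mL/min → Patient B is higher.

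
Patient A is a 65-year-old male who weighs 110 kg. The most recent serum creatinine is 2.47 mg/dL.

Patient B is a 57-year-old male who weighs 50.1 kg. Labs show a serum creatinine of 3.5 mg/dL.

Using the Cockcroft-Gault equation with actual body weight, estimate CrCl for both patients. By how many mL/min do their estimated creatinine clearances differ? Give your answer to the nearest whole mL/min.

30 mL/min

Patient A: CrCl = (140 − 65) × 110 / (72 × 2.47) = 8250.0 / 177.84 ≈ 46.4 mL/min
Patient B: CrCl = (140 − 57) × 50.1 / (72 × 3.5) = 4158.3 / 252.00 ≈ 16.5 mL/min
|46.4 − 16.5| = 29.9 mL/min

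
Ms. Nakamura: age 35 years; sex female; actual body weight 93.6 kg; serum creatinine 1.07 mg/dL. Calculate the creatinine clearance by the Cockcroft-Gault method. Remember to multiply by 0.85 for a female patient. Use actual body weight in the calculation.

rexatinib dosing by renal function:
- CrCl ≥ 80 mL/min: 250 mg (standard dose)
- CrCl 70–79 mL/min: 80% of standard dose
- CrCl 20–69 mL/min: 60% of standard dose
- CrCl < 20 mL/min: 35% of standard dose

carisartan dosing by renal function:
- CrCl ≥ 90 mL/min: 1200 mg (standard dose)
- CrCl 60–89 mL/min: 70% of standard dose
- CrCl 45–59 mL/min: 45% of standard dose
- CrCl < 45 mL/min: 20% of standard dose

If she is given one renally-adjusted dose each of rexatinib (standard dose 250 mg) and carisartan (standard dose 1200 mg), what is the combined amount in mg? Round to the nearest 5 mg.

1450 mg

CrCl = (140 − 35) × 93.6 / (72 × 1.07) × 0.85 = 9828.0 / 77.04 × 0.85 ≈ 108.4 mL/min
CrCl ≈ 108 mL/min.
rexatinib: ≥ 80 mL/min → 100% of 250 mg = 250 mg.
carisartan: ≥ 90 mL/min → 100% of 1200 mg = 1200 mg.
Total = 250 + 1200 = 1450 mg.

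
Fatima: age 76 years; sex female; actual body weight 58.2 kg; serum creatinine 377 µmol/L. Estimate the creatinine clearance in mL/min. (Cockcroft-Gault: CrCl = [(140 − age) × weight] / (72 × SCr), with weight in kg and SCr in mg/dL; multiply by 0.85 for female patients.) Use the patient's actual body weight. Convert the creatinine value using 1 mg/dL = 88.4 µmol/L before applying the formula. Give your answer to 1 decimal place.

SCr = 377 / 88.4 = 4.265 mg/dL
CrCl = (140 − 76) × 58.2 / (72 × 4.265) × 0.85 = 3724.8 / 307.08 × 0.85 ≈ 10.3 mL/min

10.3 mL/min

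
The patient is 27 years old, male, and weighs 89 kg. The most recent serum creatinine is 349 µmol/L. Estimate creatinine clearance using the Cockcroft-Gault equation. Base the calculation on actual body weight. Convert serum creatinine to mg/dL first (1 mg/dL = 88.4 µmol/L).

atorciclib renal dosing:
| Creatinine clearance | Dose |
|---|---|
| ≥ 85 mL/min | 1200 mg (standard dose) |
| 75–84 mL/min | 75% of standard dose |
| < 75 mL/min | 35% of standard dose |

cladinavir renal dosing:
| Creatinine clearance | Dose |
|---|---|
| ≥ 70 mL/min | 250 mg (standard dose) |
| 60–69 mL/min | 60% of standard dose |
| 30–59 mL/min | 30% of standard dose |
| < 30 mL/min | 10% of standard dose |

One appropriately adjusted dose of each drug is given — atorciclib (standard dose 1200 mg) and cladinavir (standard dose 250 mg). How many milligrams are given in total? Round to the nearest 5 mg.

SCr = 349 / 88.4 = 3.948 mg/dL
CrCl = (140 − 27) × 89 / (72 × 3.948) = 10057.0 / 284.26 ≈ 35.4 mL/min
CrCl ≈ 35 mL/min.
atorciclib: < 75 mL/min → 35% of 1200 mg = 420 mg.
cladinavir: 30–59 mL/min → 30% of 250 mg = 75 mg.
Total = 420 + 75 = 495 mg.

495 mg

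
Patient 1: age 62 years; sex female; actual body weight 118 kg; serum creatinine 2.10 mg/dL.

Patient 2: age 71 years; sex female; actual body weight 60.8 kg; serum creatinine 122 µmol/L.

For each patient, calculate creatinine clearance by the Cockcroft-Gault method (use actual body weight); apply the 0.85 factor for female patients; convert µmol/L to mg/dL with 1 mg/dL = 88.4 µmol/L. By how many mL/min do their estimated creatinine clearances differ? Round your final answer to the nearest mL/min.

16 mL/min

Patient 1: CrCl = (140 − 62) × 118 / (72 × 2.1) × 0.85 = 9204.0 / 151.20 × 0.85 ≈ 51.7 mL/min
Patient 2: SCr = 122 / 88.4 = 1.38 mg/dL
Patient 2: CrCl = (140 − 71) × 60.8 / (72 × 1.38) × 0.85 = 4195.2 / 99.36 × 0.85 ≈ 35.9 mL/min
|51.7 − 35.9| = 15.8 mL/min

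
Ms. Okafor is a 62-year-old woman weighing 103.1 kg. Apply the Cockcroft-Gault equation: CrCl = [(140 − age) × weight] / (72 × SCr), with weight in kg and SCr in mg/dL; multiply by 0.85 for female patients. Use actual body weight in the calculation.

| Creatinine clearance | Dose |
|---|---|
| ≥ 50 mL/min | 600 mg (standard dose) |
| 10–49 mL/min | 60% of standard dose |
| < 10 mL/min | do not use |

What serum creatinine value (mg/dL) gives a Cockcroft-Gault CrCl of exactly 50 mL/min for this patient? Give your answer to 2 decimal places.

Standard dose requires CrCl ≥ 50 mL/min.
Set (140 − 62) × 103.1 × 0.85 / (72 × SCr) = 50
SCr = (140 − 62) × 103.1 × 0.85 / (72 × 50) = 1.899 mg/dL

1.90 mg/dL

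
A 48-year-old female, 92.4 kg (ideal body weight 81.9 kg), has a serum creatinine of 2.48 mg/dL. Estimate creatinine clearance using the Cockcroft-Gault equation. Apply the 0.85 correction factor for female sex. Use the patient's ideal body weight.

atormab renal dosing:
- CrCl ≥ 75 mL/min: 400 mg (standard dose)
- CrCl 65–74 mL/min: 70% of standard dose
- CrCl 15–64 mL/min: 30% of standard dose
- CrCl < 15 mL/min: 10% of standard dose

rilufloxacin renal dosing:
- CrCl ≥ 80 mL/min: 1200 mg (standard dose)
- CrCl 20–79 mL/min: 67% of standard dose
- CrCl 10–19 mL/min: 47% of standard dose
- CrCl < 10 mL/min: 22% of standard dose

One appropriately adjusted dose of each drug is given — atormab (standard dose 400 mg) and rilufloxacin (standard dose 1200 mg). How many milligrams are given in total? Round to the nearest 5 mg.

925 mg

CrCl = (140 − 48) × 81.9 / (72 × 2.48) × 0.85 = 7534.8 / 178.56 × 0.85 ≈ 35.9 mL/min
CrCl ≈ 36 mL/min.
atormab: 15–64 mL/min → 30% of 400 mg = 120 mg.
rilufloxacin: 20–79 mL/min → 67% of 1200 mg = 804 mg.
Total = 120 + 804 = 924 mg.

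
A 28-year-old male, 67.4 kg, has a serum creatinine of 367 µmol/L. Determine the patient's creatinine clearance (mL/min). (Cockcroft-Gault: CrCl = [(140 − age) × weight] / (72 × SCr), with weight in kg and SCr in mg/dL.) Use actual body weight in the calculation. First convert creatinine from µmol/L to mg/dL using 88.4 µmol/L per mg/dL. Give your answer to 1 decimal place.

SCr = 367 / 88.4 = 4.152 mg/dL
CrCl = (140 − 28) × 67.4 / (72 × 4.152) = 7548.8 / 298.94 ≈ 25.3 mL/min

25.3 mL/min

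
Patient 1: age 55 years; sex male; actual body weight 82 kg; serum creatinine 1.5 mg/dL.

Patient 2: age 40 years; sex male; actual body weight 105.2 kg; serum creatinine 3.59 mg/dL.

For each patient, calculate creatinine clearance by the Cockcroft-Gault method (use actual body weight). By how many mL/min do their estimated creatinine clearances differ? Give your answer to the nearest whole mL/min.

Patient 1: CrCl = (140 − 55) × 82 / (72 × 1.5) = 6970.0 / 108.00 ≈ 64.5 mL/min
Patient 2: CrCl = (140 − 40) × 105.2 / (72 × 3.59) = 10520.0 / 258.48 ≈ 40.7 mL/min
|64.5 − 40.7| = 23.8 mL/min

24 mL/min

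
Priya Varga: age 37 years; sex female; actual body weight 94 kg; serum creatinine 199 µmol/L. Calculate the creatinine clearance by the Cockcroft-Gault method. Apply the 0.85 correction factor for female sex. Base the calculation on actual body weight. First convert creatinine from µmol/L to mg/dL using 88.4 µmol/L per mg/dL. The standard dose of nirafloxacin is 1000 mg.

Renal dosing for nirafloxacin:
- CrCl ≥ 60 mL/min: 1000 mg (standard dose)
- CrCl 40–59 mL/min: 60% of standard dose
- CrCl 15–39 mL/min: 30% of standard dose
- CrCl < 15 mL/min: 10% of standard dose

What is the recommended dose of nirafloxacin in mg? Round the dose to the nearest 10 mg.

600 mg

SCr = 199 / 88.4 = 2.251 mg/dL
CrCl = (140 − 37) × 94 / (72 × 2.251) × 0.85 = 9682.0 / 162.07 × 0.85 ≈ 50.8 mL/min
CrCl ≈ 51 mL/min → bracket 40–59 mL/min.
60% of 1000 mg = 600 mg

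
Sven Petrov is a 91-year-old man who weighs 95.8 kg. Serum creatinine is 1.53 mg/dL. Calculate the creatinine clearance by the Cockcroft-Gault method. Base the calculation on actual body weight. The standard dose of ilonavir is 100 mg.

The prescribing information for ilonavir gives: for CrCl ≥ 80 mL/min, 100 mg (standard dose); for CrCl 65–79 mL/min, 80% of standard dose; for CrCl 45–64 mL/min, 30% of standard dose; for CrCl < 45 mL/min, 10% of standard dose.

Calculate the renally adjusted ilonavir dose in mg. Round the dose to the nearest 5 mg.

10 mg

CrCl = (140 − 91) × 95.8 / (72 × 1.53) = 4694.2 / 110.16 ≈ 42.6 mL/min
CrCl ≈ 43 mL/min → bracket < 45 mL/min.
10% of 100 mg = 10 mg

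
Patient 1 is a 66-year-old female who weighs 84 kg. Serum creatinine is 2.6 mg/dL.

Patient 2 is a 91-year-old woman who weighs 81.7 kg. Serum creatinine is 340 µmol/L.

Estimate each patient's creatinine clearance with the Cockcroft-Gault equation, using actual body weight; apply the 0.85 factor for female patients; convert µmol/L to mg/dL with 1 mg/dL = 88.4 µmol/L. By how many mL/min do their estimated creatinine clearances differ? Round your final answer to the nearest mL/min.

16 mL/min

Patient 1: CrCl = (140 − 66) × 84 / (72 × 2.6) × 0.85 = 6216.0 / 187.20 × 0.85 ≈ 28.2 mL/min
Patient 2: SCr = 340 / 88.4 = 3.846 mg/dL
Patient 2: CrCl = (140 − 91) × 81.7 / (72 × 3.846) × 0.85 = 4003.3 / 276.91 × 0.85 ≈ 12.3 mL/min
|28.2 − 12.3| = 15.9 mL/min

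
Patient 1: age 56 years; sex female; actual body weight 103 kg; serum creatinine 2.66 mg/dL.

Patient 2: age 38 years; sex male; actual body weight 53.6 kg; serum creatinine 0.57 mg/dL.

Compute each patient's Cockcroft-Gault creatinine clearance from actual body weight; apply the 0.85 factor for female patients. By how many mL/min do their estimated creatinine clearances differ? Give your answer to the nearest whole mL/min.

95 mL/min

Patient 1: CrCl = (140 − 56) × 103 / (72 × 2.66) × 0.85 = 8652.0 / 191.52 × 0.85 ≈ 38.4 mL/min
Patient 2: CrCl = (140 − 38) × 53.6 / (72 × 0.57) = 5467.2 / 41.04 ≈ 133.2 mL/min
|38.4 − 133.2| = 94.8 mL/min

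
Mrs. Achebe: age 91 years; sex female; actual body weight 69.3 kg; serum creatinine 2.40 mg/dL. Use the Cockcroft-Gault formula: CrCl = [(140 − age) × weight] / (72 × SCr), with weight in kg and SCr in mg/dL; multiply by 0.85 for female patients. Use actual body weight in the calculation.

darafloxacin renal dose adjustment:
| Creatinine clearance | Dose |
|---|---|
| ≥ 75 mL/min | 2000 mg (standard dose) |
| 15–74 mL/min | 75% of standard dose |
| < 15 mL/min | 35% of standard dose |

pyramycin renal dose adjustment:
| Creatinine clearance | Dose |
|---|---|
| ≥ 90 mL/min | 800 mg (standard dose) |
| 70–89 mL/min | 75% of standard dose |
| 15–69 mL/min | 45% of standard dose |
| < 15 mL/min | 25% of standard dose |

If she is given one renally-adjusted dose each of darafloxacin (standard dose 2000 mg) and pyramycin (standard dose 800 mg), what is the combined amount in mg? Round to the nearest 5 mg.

1860 mg

CrCl = (140 − 91) × 69.3 / (72 × 2.4) × 0.85 = 3395.7 / 172.80 × 0.85 ≈ 16.7 mL/min
CrCl ≈ 17 mL/min.
darafloxacin: 15–74 mL/min → 75% of 2000 mg = 1500 mg.
pyramycin: 15–69 mL/min → 45% of 800 mg = 360 mg.
Total = 1500 + 360 = 1860 mg.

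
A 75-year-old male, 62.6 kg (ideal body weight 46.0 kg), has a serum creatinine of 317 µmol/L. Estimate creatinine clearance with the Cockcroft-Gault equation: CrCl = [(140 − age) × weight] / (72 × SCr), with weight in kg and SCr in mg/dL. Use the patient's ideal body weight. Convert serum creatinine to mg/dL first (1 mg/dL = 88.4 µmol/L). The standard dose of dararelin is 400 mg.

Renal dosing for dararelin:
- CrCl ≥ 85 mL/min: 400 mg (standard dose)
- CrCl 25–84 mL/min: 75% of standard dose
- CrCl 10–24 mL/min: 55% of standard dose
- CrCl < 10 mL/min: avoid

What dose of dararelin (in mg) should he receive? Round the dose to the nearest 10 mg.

220 mg

SCr = 317 / 88.4 = 3.586 mg/dL
CrCl = (140 − 75) × 46 / (72 × 3.586) = 2990.0 / 258.19 ≈ 11.6 mL/min
CrCl ≈ 12 mL/min → bracket 10–24 mL/min.
55% of 400 mg = 220 mg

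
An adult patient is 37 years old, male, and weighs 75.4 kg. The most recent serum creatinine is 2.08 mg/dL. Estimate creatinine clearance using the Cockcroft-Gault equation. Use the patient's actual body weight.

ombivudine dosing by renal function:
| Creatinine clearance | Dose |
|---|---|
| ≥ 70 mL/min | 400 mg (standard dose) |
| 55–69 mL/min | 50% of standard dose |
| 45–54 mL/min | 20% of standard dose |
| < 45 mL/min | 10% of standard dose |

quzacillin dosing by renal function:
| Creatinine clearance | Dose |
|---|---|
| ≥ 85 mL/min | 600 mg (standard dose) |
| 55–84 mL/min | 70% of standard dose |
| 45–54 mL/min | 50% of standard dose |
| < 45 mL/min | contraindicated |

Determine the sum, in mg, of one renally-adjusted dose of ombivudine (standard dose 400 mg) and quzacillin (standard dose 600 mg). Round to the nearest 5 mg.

380 mg

CrCl = (140 − 37) × 75.4 / (72 × 2.08) = 7766.2 / 149.76 ≈ 51.9 mL/min
CrCl ≈ 52 mL/min.
ombivudine: 45–54 mL/min → 20% of 400 mg = 80 mg.
quzacillin: 45–54 mL/min → 50% of 600 mg = 300 mg.
Total = 80 + 300 = 380 mg.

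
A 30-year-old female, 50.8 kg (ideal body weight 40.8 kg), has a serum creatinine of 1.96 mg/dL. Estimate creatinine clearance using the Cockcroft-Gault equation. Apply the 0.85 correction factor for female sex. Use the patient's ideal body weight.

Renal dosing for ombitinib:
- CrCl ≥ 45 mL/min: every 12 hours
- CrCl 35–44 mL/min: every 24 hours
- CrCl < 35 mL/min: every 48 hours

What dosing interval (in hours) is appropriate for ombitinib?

every 48 hours

CrCl = (140 − 30) × 40.8 / (72 × 1.96) × 0.85 = 4488.0 / 141.12 × 0.85 ≈ 27.0 mL/min
CrCl ≈ 27 mL/min → bracket < 35 mL/min → every 48 hours.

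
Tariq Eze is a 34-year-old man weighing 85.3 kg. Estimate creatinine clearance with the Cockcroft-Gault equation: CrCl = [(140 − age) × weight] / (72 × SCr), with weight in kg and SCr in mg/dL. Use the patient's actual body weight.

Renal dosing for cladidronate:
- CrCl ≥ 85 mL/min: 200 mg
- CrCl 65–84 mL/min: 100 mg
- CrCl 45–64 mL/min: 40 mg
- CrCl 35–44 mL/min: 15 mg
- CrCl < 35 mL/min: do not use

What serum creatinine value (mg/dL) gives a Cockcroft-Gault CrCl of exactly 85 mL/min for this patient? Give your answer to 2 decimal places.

Standard dose requires CrCl ≥ 85 mL/min.
Set (140 − 34) × 85.3 / (72 × SCr) = 85
SCr = (140 − 34) × 85.3 / (72 × 85) = 1.477 mg/dL

1.48 mg/dL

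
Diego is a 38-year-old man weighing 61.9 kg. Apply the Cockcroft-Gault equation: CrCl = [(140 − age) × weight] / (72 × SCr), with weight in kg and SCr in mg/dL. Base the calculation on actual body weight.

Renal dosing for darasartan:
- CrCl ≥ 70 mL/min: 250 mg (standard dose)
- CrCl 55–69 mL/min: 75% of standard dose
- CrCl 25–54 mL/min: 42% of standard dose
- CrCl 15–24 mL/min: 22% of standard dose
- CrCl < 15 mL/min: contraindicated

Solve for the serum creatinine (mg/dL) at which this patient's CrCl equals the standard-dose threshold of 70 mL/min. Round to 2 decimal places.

Standard dose requires CrCl ≥ 70 mL/min.
Set (140 − 38) × 61.9 / (72 × SCr) = 70
SCr = (140 − 38) × 61.9 / (72 × 70) = 1.253 mg/dL

1.25 mg/dL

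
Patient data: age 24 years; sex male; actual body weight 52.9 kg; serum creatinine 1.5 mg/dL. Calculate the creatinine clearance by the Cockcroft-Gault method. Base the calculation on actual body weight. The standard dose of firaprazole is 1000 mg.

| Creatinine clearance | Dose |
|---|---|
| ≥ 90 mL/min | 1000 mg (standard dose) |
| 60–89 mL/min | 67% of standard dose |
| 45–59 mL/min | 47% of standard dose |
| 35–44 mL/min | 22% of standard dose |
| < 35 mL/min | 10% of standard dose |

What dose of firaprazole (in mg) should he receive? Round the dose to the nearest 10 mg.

CrCl = (140 − 24) × 52.9 / (72 × 1.5) = 6136.4 / 108.00 ≈ 56.8 mL/min
CrCl ≈ 57 mL/min → bracket 45–59 mL/min.
47% of 1000 mg = 470 mg

470 mg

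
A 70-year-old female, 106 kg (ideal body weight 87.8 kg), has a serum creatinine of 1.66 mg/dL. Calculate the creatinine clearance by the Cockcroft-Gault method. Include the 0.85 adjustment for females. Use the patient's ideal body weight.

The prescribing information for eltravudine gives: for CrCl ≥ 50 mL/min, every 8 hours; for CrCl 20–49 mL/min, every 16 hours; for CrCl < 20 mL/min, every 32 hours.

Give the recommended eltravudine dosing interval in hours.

every 16 hours

CrCl = (140 − 70) × 87.8 / (72 × 1.66) × 0.85 = 6146.0 / 119.52 × 0.85 ≈ 43.7 mL/min
CrCl ≈ 44 mL/min → bracket 20–49 mL/min → every 16 hours.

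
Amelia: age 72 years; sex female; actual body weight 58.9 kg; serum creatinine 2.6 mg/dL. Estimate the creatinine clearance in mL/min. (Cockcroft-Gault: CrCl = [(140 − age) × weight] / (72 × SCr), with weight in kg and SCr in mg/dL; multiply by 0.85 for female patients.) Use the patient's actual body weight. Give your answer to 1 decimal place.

CrCl = (140 − 72) × 58.9 / (72 × 2.6) × 0.85 = 4005.2 / 187.20 × 0.85 ≈ 18.2 mL/min

18.2 mL/min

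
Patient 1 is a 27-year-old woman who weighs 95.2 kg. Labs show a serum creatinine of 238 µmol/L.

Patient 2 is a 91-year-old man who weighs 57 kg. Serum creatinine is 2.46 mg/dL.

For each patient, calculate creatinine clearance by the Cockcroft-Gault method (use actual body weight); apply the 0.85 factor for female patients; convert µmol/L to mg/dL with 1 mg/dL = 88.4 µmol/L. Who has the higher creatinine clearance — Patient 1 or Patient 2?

Patient 1: SCr = 238 / 88.4 = 2.692 mg/dL
Patient 1: CrCl = (140 − 27) × 95.2 / (72 × 2.692) × 0.85 = 10757.6 / 193.82 × 0.85 ≈ 47.2 mL/min
Patient 2: CrCl = (140 − 91) × 57 / (72 × 2.46) = 2793.0 / 177.12 ≈ 15.8 mL/min
47.2 vs 15.8 mL/min → Patient 1 is higher.

Patient 1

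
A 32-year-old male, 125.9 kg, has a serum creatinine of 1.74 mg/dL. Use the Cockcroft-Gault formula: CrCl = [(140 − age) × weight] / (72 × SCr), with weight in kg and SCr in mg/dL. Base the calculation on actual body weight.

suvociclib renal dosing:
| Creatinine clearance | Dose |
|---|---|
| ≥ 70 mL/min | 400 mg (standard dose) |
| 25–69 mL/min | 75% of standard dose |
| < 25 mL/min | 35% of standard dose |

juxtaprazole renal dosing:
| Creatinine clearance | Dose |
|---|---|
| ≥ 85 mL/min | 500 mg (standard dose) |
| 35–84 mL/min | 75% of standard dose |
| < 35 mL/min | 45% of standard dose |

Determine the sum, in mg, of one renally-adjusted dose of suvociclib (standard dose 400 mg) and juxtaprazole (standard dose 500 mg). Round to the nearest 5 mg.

CrCl = (140 − 32) × 125.9 / (72 × 1.74) = 13597.2 / 125.28 ≈ 108.5 mL/min
CrCl ≈ 109 mL/min.
suvociclib: ≥ 70 mL/min → 100% of 400 mg = 400 mg.
juxtaprazole: ≥ 85 mL/min → 100% of 500 mg = 500 mg.
Total = 400 + 500 = 900 mg.

900 mg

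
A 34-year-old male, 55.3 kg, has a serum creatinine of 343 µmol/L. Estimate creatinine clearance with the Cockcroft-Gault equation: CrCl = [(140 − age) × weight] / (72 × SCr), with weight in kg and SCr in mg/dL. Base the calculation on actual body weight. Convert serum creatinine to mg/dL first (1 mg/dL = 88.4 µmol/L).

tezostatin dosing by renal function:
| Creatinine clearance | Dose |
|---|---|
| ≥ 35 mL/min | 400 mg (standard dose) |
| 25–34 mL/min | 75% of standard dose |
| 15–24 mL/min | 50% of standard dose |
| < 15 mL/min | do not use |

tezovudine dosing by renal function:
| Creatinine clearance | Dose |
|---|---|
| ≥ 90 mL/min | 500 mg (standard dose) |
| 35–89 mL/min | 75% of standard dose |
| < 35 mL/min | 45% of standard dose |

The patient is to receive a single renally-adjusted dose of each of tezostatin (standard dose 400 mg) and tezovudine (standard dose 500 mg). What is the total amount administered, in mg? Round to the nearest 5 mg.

425 mg

SCr = 343 / 88.4 = 3.88 mg/dL
CrCl = (140 − 34) × 55.3 / (72 × 3.88) = 5861.8 / 279.36 ≈ 21.0 mL/min
CrCl ≈ 21 mL/min.
tezostatin: 15–24 mL/min → 50% of 400 mg = 200 mg.
tezovudine: < 35 mL/min → 45% of 500 mg = 225 mg.
Total = 200 + 225 = 425 mg.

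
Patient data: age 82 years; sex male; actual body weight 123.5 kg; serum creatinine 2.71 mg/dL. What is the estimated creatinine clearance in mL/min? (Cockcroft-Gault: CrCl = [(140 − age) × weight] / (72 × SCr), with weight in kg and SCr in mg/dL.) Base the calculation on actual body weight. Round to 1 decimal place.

36.7 mL/min

CrCl = (140 − 82) × 123.5 / (72 × 2.71) = 7163.0 / 195.12 ≈ 36.7 mL/min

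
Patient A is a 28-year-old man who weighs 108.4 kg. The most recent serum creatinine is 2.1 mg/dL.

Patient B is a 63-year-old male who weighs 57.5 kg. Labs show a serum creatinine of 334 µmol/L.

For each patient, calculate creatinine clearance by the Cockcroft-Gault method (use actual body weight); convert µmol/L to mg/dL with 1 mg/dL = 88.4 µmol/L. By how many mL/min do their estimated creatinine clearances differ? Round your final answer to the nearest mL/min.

64 mL/min

Patient A: CrCl = (140 − 28) × 108.4 / (72 × 2.1) = 12140.8 / 151.20 ≈ 80.3 mL/min
Patient B: SCr = 334 / 88.4 = 3.778 mg/dL
Patient B: CrCl = (140 − 63) × 57.5 / (72 × 3.778) = 4427.5 / 272.02 ≈ 16.3 mL/min
|80.3 − 16.3| = 64.0 mL/min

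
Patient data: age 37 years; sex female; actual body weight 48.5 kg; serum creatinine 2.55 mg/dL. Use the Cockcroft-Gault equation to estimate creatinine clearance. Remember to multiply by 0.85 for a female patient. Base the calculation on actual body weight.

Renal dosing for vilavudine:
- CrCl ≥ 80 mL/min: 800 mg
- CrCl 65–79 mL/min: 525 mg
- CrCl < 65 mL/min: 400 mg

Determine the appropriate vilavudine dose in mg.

400 mg

CrCl = (140 − 37) × 48.5 / (72 × 2.55) × 0.85 = 4995.5 / 183.60 × 0.85 ≈ 23.1 mL/min
CrCl ≈ 23 mL/min → bracket < 65 mL/min.
Dose for this bracket: 400 mg.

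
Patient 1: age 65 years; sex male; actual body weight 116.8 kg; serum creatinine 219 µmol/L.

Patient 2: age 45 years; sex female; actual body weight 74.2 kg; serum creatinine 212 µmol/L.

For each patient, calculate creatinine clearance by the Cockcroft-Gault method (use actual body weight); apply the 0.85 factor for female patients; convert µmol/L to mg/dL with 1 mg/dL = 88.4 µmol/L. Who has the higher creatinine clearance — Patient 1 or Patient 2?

Patient 1: SCr = 219 / 88.4 = 2.477 mg/dL
Patient 1: CrCl = (140 − 65) × 116.8 / (72 × 2.477) = 8760.0 / 178.34 ≈ 49.1 mL/min
Patient 2: SCr = 212 / 88.4 = 2.398 mg/dL
Patient 2: CrCl = (140 − 45) × 74.2 / (72 × 2.398) × 0.85 = 7049.0 / 172.66 × 0.85 ≈ 34.7 mL/min
49.1 vs 34.7 mL/min → Patient 1 is higher.

Patient 1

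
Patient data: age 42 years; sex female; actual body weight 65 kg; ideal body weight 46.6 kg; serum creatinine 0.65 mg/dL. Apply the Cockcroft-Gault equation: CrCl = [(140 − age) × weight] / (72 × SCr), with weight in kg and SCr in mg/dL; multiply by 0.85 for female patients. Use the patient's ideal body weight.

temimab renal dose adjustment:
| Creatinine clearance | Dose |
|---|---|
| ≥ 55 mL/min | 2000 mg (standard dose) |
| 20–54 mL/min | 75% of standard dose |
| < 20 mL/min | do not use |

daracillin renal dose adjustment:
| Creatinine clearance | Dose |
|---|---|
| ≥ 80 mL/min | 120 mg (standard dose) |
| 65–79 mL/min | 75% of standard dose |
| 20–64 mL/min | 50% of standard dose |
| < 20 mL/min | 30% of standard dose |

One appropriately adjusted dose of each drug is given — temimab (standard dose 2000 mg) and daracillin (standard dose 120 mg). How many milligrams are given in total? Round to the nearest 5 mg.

2120 mg

CrCl = (140 − 42) × 46.6 / (72 × 0.65) × 0.85 = 4566.8 / 46.80 × 0.85 ≈ 82.9 mL/min
CrCl ≈ 83 mL/min.
temimab: ≥ 55 mL/min → 100% of 2000 mg = 2000 mg.
daracillin: ≥ 80 mL/min → 100% of 120 mg = 120 mg.
Total = 2000 + 120 = 2120 mg.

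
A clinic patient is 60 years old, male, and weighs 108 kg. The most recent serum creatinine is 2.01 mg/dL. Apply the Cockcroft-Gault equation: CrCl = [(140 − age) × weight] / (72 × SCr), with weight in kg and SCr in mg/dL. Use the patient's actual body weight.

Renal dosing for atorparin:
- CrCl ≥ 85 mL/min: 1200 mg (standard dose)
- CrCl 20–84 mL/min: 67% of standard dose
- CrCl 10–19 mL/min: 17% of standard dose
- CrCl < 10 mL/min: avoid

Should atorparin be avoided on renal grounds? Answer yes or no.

no

CrCl = (140 − 60) × 108 / (72 × 2.01) = 8640.0 / 144.72 ≈ 59.7 mL/min
CrCl ≈ 60 mL/min, which is ≥ 10 mL/min.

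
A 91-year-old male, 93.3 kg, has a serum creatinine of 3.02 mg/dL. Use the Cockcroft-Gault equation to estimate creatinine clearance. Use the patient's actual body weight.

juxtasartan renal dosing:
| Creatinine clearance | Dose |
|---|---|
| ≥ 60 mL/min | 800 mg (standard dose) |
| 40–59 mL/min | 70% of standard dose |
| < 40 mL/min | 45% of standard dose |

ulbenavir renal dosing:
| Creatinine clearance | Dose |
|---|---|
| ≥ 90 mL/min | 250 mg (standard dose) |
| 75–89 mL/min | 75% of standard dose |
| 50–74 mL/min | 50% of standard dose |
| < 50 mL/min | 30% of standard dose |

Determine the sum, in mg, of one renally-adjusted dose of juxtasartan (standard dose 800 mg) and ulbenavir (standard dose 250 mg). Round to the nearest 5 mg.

CrCl = (140 − 91) × 93.3 / (72 × 3.02) = 4571.7 / 217.44 ≈ 21.0 mL/min
CrCl ≈ 21 mL/min.
juxtasartan: < 40 mL/min → 45% of 800 mg = 360 mg.
ulbenavir: < 50 mL/min → 30% of 250 mg = 75 mg.
Total = 360 + 75 = 435 mg.

435 mg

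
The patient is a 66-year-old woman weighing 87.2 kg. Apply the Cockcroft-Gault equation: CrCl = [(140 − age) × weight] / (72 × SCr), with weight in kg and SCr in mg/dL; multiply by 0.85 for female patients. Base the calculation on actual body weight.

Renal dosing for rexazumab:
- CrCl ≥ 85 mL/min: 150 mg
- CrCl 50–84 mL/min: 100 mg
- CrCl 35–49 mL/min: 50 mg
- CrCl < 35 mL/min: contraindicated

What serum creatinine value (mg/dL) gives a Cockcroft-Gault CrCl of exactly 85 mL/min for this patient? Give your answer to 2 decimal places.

Standard dose requires CrCl ≥ 85 mL/min.
Set (140 − 66) × 87.2 × 0.85 / (72 × SCr) = 85
SCr = (140 − 66) × 87.2 × 0.85 / (72 × 85) = 0.896 mg/dL

0.90 mg/dL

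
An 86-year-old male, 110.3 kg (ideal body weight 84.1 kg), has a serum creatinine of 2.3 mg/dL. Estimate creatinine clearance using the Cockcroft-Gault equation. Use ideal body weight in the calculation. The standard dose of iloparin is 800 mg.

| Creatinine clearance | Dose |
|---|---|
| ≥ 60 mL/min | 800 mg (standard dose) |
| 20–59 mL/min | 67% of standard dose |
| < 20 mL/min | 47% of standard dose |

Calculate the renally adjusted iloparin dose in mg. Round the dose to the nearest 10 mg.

CrCl = (140 − 86) × 84.1 / (72 × 2.3) = 4541.4 / 165.60 ≈ 27.4 mL/min
CrCl ≈ 27 mL/min → bracket 20–59 mL/min.
67% of 800 mg = 536 mg → 540 mg

540 mg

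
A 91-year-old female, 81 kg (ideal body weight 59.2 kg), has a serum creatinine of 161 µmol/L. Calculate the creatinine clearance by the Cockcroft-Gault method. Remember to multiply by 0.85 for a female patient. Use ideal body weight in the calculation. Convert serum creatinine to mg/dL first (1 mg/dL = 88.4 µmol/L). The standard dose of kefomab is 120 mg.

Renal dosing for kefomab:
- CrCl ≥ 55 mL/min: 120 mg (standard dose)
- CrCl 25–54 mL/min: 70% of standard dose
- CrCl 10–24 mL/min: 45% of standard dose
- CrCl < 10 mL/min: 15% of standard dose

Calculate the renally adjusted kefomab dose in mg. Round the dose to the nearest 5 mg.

SCr = 161 / 88.4 = 1.821 mg/dL
CrCl = (140 − 91) × 59.2 / (72 × 1.821) × 0.85 = 2900.8 / 131.11 × 0.85 ≈ 18.8 mL/min
CrCl ≈ 19 mL/min → bracket 10–24 mL/min.
45% of 120 mg = 54 mg → 55 mg

55 mg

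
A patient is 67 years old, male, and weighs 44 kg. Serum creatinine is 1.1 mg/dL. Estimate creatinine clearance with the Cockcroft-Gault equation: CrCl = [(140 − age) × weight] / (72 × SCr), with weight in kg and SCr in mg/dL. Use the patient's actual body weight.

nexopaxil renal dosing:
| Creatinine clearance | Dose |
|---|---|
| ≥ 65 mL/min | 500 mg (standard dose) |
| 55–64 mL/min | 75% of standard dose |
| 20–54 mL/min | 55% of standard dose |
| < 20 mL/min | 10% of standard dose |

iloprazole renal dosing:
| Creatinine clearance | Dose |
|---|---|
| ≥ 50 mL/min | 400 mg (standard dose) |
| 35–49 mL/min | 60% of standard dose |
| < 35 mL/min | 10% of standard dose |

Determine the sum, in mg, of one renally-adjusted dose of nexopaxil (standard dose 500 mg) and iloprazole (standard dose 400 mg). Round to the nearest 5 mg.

515 mg

CrCl = (140 − 67) × 44 / (72 × 1.1) = 3212.0 / 79.20 ≈ 40.6 mL/min
CrCl ≈ 41 mL/min.
nexopaxil: 20–54 mL/min → 55% of 500 mg = 275 mg.
iloprazole: 35–49 mL/min → 60% of 400 mg = 240 mg.
Total = 275 + 240 = 515 mg.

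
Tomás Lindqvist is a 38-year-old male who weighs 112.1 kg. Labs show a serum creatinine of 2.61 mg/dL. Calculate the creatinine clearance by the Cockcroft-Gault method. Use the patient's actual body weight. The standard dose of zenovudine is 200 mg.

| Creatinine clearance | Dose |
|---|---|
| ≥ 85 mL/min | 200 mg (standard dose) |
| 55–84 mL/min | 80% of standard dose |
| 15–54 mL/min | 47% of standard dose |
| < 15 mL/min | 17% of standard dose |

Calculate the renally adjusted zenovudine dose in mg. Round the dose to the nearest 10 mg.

160 mg

CrCl = (140 − 38) × 112.1 / (72 × 2.61) = 11434.2 / 187.92 ≈ 60.8 mL/min
CrCl ≈ 61 mL/min → bracket 55–84 mL/min.
80% of 200 mg = 160 mg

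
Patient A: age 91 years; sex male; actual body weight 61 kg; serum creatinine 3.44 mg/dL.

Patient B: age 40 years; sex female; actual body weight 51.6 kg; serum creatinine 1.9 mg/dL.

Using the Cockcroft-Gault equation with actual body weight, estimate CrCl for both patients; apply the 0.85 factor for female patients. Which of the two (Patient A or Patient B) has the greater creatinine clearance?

Patient A: CrCl = (140 − 91) × 61 / (72 × 3.44) = 2989.0 / 247.68 ≈ 12.1 mL/min
Patient B: CrCl = (140 − 40) × 51.6 / (72 × 1.9) × 0.85 = 5160.0 / 136.80 × 0.85 ≈ 32.1 mL/min
12.1 vs 32.1 mL/min → Patient B is higher.

Patient B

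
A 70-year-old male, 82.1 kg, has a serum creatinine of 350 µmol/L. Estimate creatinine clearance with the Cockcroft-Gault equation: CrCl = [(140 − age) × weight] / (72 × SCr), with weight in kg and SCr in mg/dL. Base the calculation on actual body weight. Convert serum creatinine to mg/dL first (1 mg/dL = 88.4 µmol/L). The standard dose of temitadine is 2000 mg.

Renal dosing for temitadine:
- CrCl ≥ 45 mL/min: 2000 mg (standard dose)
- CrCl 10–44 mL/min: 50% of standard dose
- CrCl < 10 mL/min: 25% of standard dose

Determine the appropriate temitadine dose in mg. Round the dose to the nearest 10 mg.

1000 mg

SCr = 350 / 88.4 = 3.959 mg/dL
CrCl = (140 − 70) × 82.1 / (72 × 3.959) = 5747.0 / 285.05 ≈ 20.2 mL/min
CrCl ≈ 20 mL/min → bracket 10–44 mL/min.
50% of 2000 mg = 1000 mg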